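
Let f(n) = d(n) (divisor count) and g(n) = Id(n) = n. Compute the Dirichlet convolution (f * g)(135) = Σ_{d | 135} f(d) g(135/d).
(d * Id)(135) = 406

Divisors of 135: [1, 3, 5, 9, 15, 27, 45, 135]. For each d | 135:
  d = 1: d(1) · Id(135/1) = 1 · 135 = 135
  d = 3: d(3) · Id(135/3) = 2 · 45 = 90
  d = 5: d(5) · Id(135/5) = 2 · 27 = 54
  d = 9: d(9) · Id(135/9) = 3 · 15 = 45
  d = 15: d(15) · Id(135/15) = 4 · 9 = 36
  d = 27: d(27) · Id(135/27) = 4 · 5 = 20
  d = 45: d(45) · Id(135/45) = 6 · 3 = 18
  d = 135: d(135) · Id(135/135) = 8 · 1 = 8
Summing: (d * Id)(135) = 135 + 90 + 54 + 45 + 36 + 20 + 18 + 8 = 406.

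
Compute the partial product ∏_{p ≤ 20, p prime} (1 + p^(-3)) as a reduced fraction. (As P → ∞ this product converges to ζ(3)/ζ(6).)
∏ = 223851228120576/189501362017825

The primes p ≤ 20 are [2, 3, 5, 7, 11, 13, 17, 19]. For each, (1 + 1/p^3) = (p^3 + 1)/p^3. Multiplying these fractions over p ∈ [2, 3, 5, 7, 11, 13, 17, 19] gives 223851228120576/189501362017825. (In the limit P → ∞ this tends to ζ(3)/ζ(6).)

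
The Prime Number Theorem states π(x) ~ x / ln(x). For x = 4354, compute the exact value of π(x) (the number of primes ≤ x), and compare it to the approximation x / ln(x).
π(4354) = 594;  x/ln(x) ≈ 519.64;  relative error ≈ 12.52%.

Directly count primes up to 4354: π(4354) = 594. The PNT approximation gives 4354/ln(4354) ≈ 4354/8.37885 ≈ 519.64. Relative error (π(x) − x/ln(x)) / π(x) ≈ 12.52%; the approximation is known to undercount slightly (Li(x) is a better estimate).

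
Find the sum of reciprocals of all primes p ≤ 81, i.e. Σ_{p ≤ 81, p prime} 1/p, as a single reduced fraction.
Σ 1/p = 5692733621468679832887230172131/3217644767340672907899084554130

π(81) = 22, so the primes ≤ 81 are [2, 3, 5, 7, 11, 13, 17, 19, 23, 29, 31, 37, 41, 43, 47, 53, 59, 61, 67, 71, 73, 79]. Summing 1/p over these primes: 5692733621468679832887230172131/3217644767340672907899084554130 ≈ 1.7692. Mertens estimate ln ln(81) + 0.2615 ≈ 1.7418.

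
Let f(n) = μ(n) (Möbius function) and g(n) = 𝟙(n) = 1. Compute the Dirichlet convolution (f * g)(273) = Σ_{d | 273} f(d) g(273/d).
(μ * 𝟙)(273) = 0

Divisors of 273: [1, 3, 7, 13, 21, 39, 91, 273]. For each d | 273:
  d = 1: μ(1) · 𝟙(273/1) = 1 · 1 = 1
  d = 3: μ(3) · 𝟙(273/3) = -1 · 1 = -1
  d = 7: μ(7) · 𝟙(273/7) = -1 · 1 = -1
  d = 13: μ(13) · 𝟙(273/13) = -1 · 1 = -1
  d = 21: μ(21) · 𝟙(273/21) = 1 · 1 = 1
  d = 39: μ(39) · 𝟙(273/39) = 1 · 1 = 1
  d = 91: μ(91) · 𝟙(273/91) = 1 · 1 = 1
  d = 273: μ(273) · 𝟙(273/273) = -1 · 1 = -1
Summing: (μ * 𝟙)(273) = 1 + -1 + -1 + -1 + 1 + 1 + 1 + -1 = 0.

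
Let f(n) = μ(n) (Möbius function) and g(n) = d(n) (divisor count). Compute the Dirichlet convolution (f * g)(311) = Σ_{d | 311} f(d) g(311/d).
(μ * d)(311) = 1

Divisors of 311: [1, 311]. For each d | 311:
  d = 1: μ(1) · d(311/1) = 1 · 2 = 2
  d = 311: μ(311) · d(311/311) = -1 · 1 = -1
Summing: (μ * d)(311) = 2 + -1 = 1.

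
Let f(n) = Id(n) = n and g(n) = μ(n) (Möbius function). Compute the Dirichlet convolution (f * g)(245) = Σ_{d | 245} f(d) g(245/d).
(Id * μ)(245) = 168

Divisors of 245: [1, 5, 7, 35, 49, 245]. For each d | 245:
  d = 1: Id(1) · μ(245/1) = 1 · 0 = 0
  d = 5: Id(5) · μ(245/5) = 5 · 0 = 0
  d = 7: Id(7) · μ(245/7) = 7 · 1 = 7
  d = 35: Id(35) · μ(245/35) = 35 · -1 = -35
  d = 49: Id(49) · μ(245/49) = 49 · -1 = -49
  d = 245: Id(245) · μ(245/245) = 245 · 1 = 245
Summing: (Id * μ)(245) = 0 + 0 + 7 + -35 + -49 + 245 = 168.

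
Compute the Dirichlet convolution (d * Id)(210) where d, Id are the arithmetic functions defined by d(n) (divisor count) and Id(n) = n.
(d * Id)(210) = 1260

Divisors of 210: [1, 2, 3, 5, 6, 7, 10, 14, 15, 21, 30, 35, 42, 70, 105, 210]. For each d | 210:
  d = 1: d(1) · Id(210/1) = 1 · 210 = 210
  d = 2: d(2) · Id(210/2) = 2 · 105 = 210
  d = 3: d(3) · Id(210/3) = 2 · 70 = 140
  d = 5: d(5) · Id(210/5) = 2 · 42 = 84
  d = 6: d(6) · Id(210/6) = 4 · 35 = 140
  d = 7: d(7) · Id(210/7) = 2 · 30 = 60
  d = 10: d(10) · Id(210/10) = 4 · 21 = 84
  d = 14: d(14) · Id(210/14) = 4 · 15 = 60
  d = 15: d(15) · Id(210/15) = 4 · 14 = 56
  d = 21: d(21) · Id(210/21) = 4 · 10 = 40
  d = 30: d(30) · Id(210/30) = 8 · 7 = 56
  d = 35: d(35) · Id(210/35) = 4 · 6 = 24
  d = 42: d(42) · Id(210/42) = 8 · 5 = 40
  d = 70: d(70) · Id(210/70) = 8 · 3 = 24
  d = 105: d(105) · Id(210/105) = 8 · 2 = 16
  d = 210: d(210) · Id(210/210) = 16 · 1 = 16
Summing: (d * Id)(210) = 210 + 210 + 140 + 84 + 140 + 60 + 84 + 60 + 56 + 40 + 56 + 24 + 40 + 24 + 16 + 16 = 1260.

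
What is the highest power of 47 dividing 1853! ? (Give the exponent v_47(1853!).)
v_47(1853!) = 39

Legendre's formula: v_p(n!) = Σ_{k ≥ 1} ⌊n / p^k⌋. For p = 47, n = 1853, the terms are:
  ⌊1853/47^1⌋ = ⌊1853/47⌋ = 39
(the next term ⌊1853/47^2⌋ = 0, terminating the sum). Summing: v_47(1853!) = 39 = 39.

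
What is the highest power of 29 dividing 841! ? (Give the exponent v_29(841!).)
v_29(841!) = 30

Legendre's formula: v_p(n!) = Σ_{k ≥ 1} ⌊n / p^k⌋. For p = 29, n = 841, the terms are:
  ⌊841/29^1⌋ = ⌊841/29⌋ = 29
  ⌊841/29^2⌋ = ⌊841/841⌋ = 1
(the next term ⌊841/29^3⌋ = 0, terminating the sum). Summing: v_29(841!) = 29 + 1 = 30.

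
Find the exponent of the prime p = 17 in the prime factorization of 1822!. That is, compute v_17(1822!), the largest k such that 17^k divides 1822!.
v_17(1822!) = 113

Legendre's formula: v_p(n!) = Σ_{k ≥ 1} ⌊n / p^k⌋. For p = 17, n = 1822, the terms are:
  ⌊1822/17^1⌋ = ⌊1822/17⌋ = 107
  ⌊1822/17^2⌋ = ⌊1822/289⌋ = 6
(the next term ⌊1822/17^3⌋ = 0, terminating the sum). Summing: v_17(1822!) = 107 + 6 = 113.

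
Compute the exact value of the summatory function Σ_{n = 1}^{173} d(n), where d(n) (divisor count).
Σ_{n ≤ 173} d(n) = 919

Compute d(n) for each 1 ≤ n ≤ 173: d(1) = 1, d(2) = 2, d(3) = 2, d(4) = 3, d(5) = 2, d(6) = 4, d(7) = 2, d(8) = 4, d(9) = 3, d(10) = 4, d(11) = 2, d(12) = 6, d(13) = 2, d(14) = 4, d(15) = 4, d(16) = 5, d(17) = 2, d(18) = 6, d(19) = 2, d(20) = 6, d(21) = 4, d(22) = 4, d(23) = 2, d(24) = 8, d(25) = 3, d(26) = 4, d(27) = 4, d(28) = 6, d(29) = 2, d(30) = 8, d(31) = 2, d(32) = 6, d(33) = 4, d(34) = 4, d(35) = 4, d(36) = 9, d(37) = 2, d(38) = 4, d(39) = 4, d(40) = 8, d(41) = 2, d(42) = 8, d(43) = 2, d(44) = 6, d(45) = 6, d(46) = 4, d(47) = 2, d(48) = 10, d(49) = 3, d(50) = 6, d(51) = 4, d(52) = 6, d(53) = 2, d(54) = 8, d(55) = 4, d(56) = 8, d(57) = 4, d(58) = 4, d(59) = 2, d(60) = 12, d(61) = 2, d(62) = 4, d(63) = 6, d(64) = 7, d(65) = 4, d(66) = 8, d(67) = 2, d(68) = 6, d(69) = 4, d(70) = 8, d(71) = 2, d(72) = 12, d(73) = 2, d(74) = 4, d(75) = 6, d(76) = 6, d(77) = 4, d(78) = 8, d(79) = 2, d(80) = 10, d(81) = 5, d(82) = 4, d(83) = 2, d(84) = 12, d(85) = 4, d(86) = 4, d(87) = 4, d(88) = 8, d(89) = 2, d(90) = 12, d(91) = 4, d(92) = 6, d(93) = 4, d(94) = 4, d(95) = 4, d(96) = 12, d(97) = 2, d(98) = 6, d(99) = 6, d(100) = 9, d(101) = 2, d(102) = 8, d(103) = 2, d(104) = 8, d(105) = 8, d(106) = 4, d(107) = 2, d(108) = 12, d(109) = 2, d(110) = 8, d(111) = 4, d(112) = 10, d(113) = 2, d(114) = 8, d(115) = 4, d(116) = 6, d(117) = 6, d(118) = 4, d(119) = 4, d(120) = 16, d(121) = 3, d(122) = 4, d(123) = 4, d(124) = 6, d(125) = 4, d(126) = 12, d(127) = 2, d(128) = 8, d(129) = 4, d(130) = 8, d(131) = 2, d(132) = 12, d(133) = 4, d(134) = 4, d(135) = 8, d(136) = 8, d(137) = 2, d(138) = 8, d(139) = 2, d(140) = 12, d(141) = 4, d(142) = 4, d(143) = 4, d(144) = 15, d(145) = 4, d(146) = 4, d(147) = 6, d(148) = 6, d(149) = 2, d(150) = 12, d(151) = 2, d(152) = 8, d(153) = 6, d(154) = 8, d(155) = 4, d(156) = 12, d(157) = 2, d(158) = 4, d(159) = 4, d(160) = 12, d(161) = 4, d(162) = 10, d(163) = 2, d(164) = 6, d(165) = 8, d(166) = 4, d(167) = 2, d(168) = 16, d(169) = 3, d(170) = 8, d(171) = 6, d(172) = 6, d(173) = 2. Summing all 173 values: 919. (Dirichlet's divisor formula: Σ_{n ≤ x} d(n) = x ln(x) + (2γ − 1) x + O(√x). For x = 173, the asymptotic estimate is ≈ 918.24.)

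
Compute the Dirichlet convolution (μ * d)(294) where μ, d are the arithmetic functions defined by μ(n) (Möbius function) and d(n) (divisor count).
(μ * d)(294) = 1

Divisors of 294: [1, 2, 3, 6, 7, 14, 21, 42, 49, 98, 147, 294]. For each d | 294:
  d = 1: μ(1) · d(294/1) = 1 · 12 = 12
  d = 2: μ(2) · d(294/2) = -1 · 6 = -6
  d = 3: μ(3) · d(294/3) = -1 · 6 = -6
  d = 6: μ(6) · d(294/6) = 1 · 3 = 3
  d = 7: μ(7) · d(294/7) = -1 · 8 = -8
  d = 14: μ(14) · d(294/14) = 1 · 4 = 4
  d = 21: μ(21) · d(294/21) = 1 · 4 = 4
  d = 42: μ(42) · d(294/42) = -1 · 2 = -2
  d = 49: μ(49) · d(294/49) = 0 · 4 = 0
  d = 98: μ(98) · d(294/98) = 0 · 2 = 0
  d = 147: μ(147) · d(294/147) = 0 · 2 = 0
  d = 294: μ(294) · d(294/294) = 0 · 1 = 0
Summing: (μ * d)(294) = 12 + -6 + -6 + 3 + -8 + 4 + 4 + -2 + 0 + 0 + 0 + 0 = 1.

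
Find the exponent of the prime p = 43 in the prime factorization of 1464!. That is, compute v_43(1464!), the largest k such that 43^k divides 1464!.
v_43(1464!) = 34

Legendre's formula: v_p(n!) = Σ_{k ≥ 1} ⌊n / p^k⌋. For p = 43, n = 1464, the terms are:
  ⌊1464/43^1⌋ = ⌊1464/43⌋ = 34
(the next term ⌊1464/43^2⌋ = 0, terminating the sum). Summing: v_43(1464!) = 34 = 34.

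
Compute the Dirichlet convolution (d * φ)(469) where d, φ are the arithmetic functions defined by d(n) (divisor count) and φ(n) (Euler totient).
(d * φ)(469) = 544

Divisors of 469: [1, 7, 67, 469]. For each d | 469:
  d = 1: d(1) · φ(469/1) = 1 · 396 = 396
  d = 7: d(7) · φ(469/7) = 2 · 66 = 132
  d = 67: d(67) · φ(469/67) = 2 · 6 = 12
  d = 469: d(469) · φ(469/469) = 4 · 1 = 4
Summing: (d * φ)(469) = 396 + 132 + 12 + 4 = 544.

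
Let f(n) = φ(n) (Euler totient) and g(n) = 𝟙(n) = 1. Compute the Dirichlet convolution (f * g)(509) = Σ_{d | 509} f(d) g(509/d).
(φ * 𝟙)(509) = 509

Divisors of 509: [1, 509]. For each d | 509:
  d = 1: φ(1) · 𝟙(509/1) = 1 · 1 = 1
  d = 509: φ(509) · 𝟙(509/509) = 508 · 1 = 508
Summing: (φ * 𝟙)(509) = 1 + 508 = 509.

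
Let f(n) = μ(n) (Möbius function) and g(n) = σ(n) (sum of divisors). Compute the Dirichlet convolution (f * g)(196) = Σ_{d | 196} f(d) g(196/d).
(μ * σ)(196) = 196

Divisors of 196: [1, 2, 4, 7, 14, 28, 49, 98, 196]. For each d | 196:
  d = 1: μ(1) · σ(196/1) = 1 · 399 = 399
  d = 2: μ(2) · σ(196/2) = -1 · 171 = -171
  d = 4: μ(4) · σ(196/4) = 0 · 57 = 0
  d = 7: μ(7) · σ(196/7) = -1 · 56 = -56
  d = 14: μ(14) · σ(196/14) = 1 · 24 = 24
  d = 28: μ(28) · σ(196/28) = 0 · 8 = 0
  d = 49: μ(49) · σ(196/49) = 0 · 7 = 0
  d = 98: μ(98) · σ(196/98) = 0 · 3 = 0
  d = 196: μ(196) · σ(196/196) = 0 · 1 = 0
Summing: (μ * σ)(196) = 399 + -171 + 0 + -56 + 24 + 0 + 0 + 0 + 0 = 196.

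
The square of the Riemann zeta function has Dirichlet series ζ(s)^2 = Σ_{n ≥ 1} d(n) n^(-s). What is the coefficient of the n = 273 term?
d(273) = 8

ζ(s)^2 = (Σ 1/m^s)(Σ 1/k^s). The coefficient of 1/n^s in the product is the number of ordered pairs (m, k) with mk = n, which equals d(n). For n = 273, divisors are [1, 3, 7, 13, 21, 39, 91, 273], so d(273) = 8.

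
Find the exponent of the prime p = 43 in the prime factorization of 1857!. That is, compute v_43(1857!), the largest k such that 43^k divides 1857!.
v_43(1857!) = 44

Legendre's formula: v_p(n!) = Σ_{k ≥ 1} ⌊n / p^k⌋. For p = 43, n = 1857, the terms are:
  ⌊1857/43^1⌋ = ⌊1857/43⌋ = 43
  ⌊1857/43^2⌋ = ⌊1857/1849⌋ = 1
(the next term ⌊1857/43^3⌋ = 0, terminating the sum). Summing: v_43(1857!) = 43 + 1 = 44.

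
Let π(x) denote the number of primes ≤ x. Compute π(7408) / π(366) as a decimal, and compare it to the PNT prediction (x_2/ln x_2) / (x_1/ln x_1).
π(7408)/π(366) = 939/72 ≈ 13.0417;  PNT prediction ≈ 13.4083.

π(366) = 72 and π(7408) = 939, so π(7408)/π(366) ≈ 13.0417. The PNT-predicted ratio is (7408/ln(7408)) / (366/ln(366)) ≈ 13.4083. The two agree to within a few percent, as expected.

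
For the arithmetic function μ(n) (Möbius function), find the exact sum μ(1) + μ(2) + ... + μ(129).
Σ_{n ≤ 129} μ(n) = -1

Compute μ(n) for each 1 ≤ n ≤ 129: μ(1) = 1, μ(2) = -1, μ(3) = -1, μ(4) = 0, μ(5) = -1, μ(6) = 1, μ(7) = -1, μ(8) = 0, μ(9) = 0, μ(10) = 1, μ(11) = -1, μ(12) = 0, μ(13) = -1, μ(14) = 1, μ(15) = 1, μ(16) = 0, μ(17) = -1, μ(18) = 0, μ(19) = -1, μ(20) = 0, μ(21) = 1, μ(22) = 1, μ(23) = -1, μ(24) = 0, μ(25) = 0, μ(26) = 1, μ(27) = 0, μ(28) = 0, μ(29) = -1, μ(30) = -1, μ(31) = -1, μ(32) = 0, μ(33) = 1, μ(34) = 1, μ(35) = 1, μ(36) = 0, μ(37) = -1, μ(38) = 1, μ(39) = 1, μ(40) = 0, μ(41) = -1, μ(42) = -1, μ(43) = -1, μ(44) = 0, μ(45) = 0, μ(46) = 1, μ(47) = -1, μ(48) = 0, μ(49) = 0, μ(50) = 0, μ(51) = 1, μ(52) = 0, μ(53) = -1, μ(54) = 0, μ(55) = 1, μ(56) = 0, μ(57) = 1, μ(58) = 1, μ(59) = -1, μ(60) = 0, μ(61) = -1, μ(62) = 1, μ(63) = 0, μ(64) = 0, μ(65) = 1, μ(66) = -1, μ(67) = -1, μ(68) = 0, μ(69) = 1, μ(70) = -1, μ(71) = -1, μ(72) = 0, μ(73) = -1, μ(74) = 1, μ(75) = 0, μ(76) = 0, μ(77) = 1, μ(78) = -1, μ(79) = -1, μ(80) = 0, μ(81) = 0, μ(82) = 1, μ(83) = -1, μ(84) = 0, μ(85) = 1, μ(86) = 1, μ(87) = 1, μ(88) = 0, μ(89) = -1, μ(90) = 0, μ(91) = 1, μ(92) = 0, μ(93) = 1, μ(94) = 1, μ(95) = 1, μ(96) = 0, μ(97) = -1, μ(98) = 0, μ(99) = 0, μ(100) = 0, μ(101) = -1, μ(102) = -1, μ(103) = -1, μ(104) = 0, μ(105) = -1, μ(106) = 1, μ(107) = -1, μ(108) = 0, μ(109) = -1, μ(110) = -1, μ(111) = 1, μ(112) = 0, μ(113) = -1, μ(114) = -1, μ(115) = 1, μ(116) = 0, μ(117) = 0, μ(118) = 1, μ(119) = 1, μ(120) = 0, μ(121) = 0, μ(122) = 1, μ(123) = 1, μ(124) = 0, μ(125) = 0, μ(126) = 0, μ(127) = -1, μ(128) = 0, μ(129) = 1. Summing all 129 values: -1. (Mertens function M(x) = Σ_{n ≤ x} μ(n); on average M(x) should be small (PNT ⟺ M(x) = o(x)).)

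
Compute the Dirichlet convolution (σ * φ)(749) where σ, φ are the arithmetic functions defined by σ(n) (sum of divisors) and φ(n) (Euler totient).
(σ * φ)(749) = 2996

Divisors of 749: [1, 7, 107, 749]. For each d | 749:
  d = 1: σ(1) · φ(749/1) = 1 · 636 = 636
  d = 7: σ(7) · φ(749/7) = 8 · 106 = 848
  d = 107: σ(107) · φ(749/107) = 108 · 6 = 648
  d = 749: σ(749) · φ(749/749) = 864 · 1 = 864
Summing: (σ * φ)(749) = 636 + 848 + 648 + 864 = 2996.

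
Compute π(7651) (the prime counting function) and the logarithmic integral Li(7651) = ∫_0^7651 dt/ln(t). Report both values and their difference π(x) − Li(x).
π(7651) = 971;  Li(7651) ≈ 987.49;  π(x) − Li(x) ≈ -16.49.

Direct count of primes ≤ 7651 gives π(7651) = 971. Numerical evaluation of the logarithmic integral gives Li(7651) ≈ 987.49. The difference π(x) − Li(x) ≈ -16.49 is typically negative for small/moderate x (Li(x) overestimates), though Littlewood's theorem shows this sign changes infinitely often.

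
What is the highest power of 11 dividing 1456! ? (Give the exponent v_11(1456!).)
v_11(1456!) = 145

Legendre's formula: v_p(n!) = Σ_{k ≥ 1} ⌊n / p^k⌋. For p = 11, n = 1456, the terms are:
  ⌊1456/11^1⌋ = ⌊1456/11⌋ = 132
  ⌊1456/11^2⌋ = ⌊1456/121⌋ = 12
  ⌊1456/11^3⌋ = ⌊1456/1331⌋ = 1
(the next term ⌊1456/11^4⌋ = 0, terminating the sum). Summing: v_11(1456!) = 132 + 12 + 1 = 145.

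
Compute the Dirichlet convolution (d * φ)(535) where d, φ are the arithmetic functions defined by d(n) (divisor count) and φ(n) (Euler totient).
(d * φ)(535) = 648

Divisors of 535: [1, 5, 107, 535]. For each d | 535:
  d = 1: d(1) · φ(535/1) = 1 · 424 = 424
  d = 5: d(5) · φ(535/5) = 2 · 106 = 212
  d = 107: d(107) · φ(535/107) = 2 · 4 = 8
  d = 535: d(535) · φ(535/535) = 4 · 1 = 4
Summing: (d * φ)(535) = 424 + 212 + 8 + 4 = 648.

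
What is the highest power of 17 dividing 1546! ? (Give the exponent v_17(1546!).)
v_17(1546!) = 95

Legendre's formula: v_p(n!) = Σ_{k ≥ 1} ⌊n / p^k⌋. For p = 17, n = 1546, the terms are:
  ⌊1546/17^1⌋ = ⌊1546/17⌋ = 90
  ⌊1546/17^2⌋ = ⌊1546/289⌋ = 5
(the next term ⌊1546/17^3⌋ = 0, terminating the sum). Summing: v_17(1546!) = 90 + 5 = 95.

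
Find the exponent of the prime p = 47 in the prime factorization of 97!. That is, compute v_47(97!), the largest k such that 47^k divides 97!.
v_47(97!) = 2

Legendre's formula: v_p(n!) = Σ_{k ≥ 1} ⌊n / p^k⌋. For p = 47, n = 97, the terms are:
  ⌊97/47^1⌋ = ⌊97/47⌋ = 2
(the next term ⌊97/47^2⌋ = 0, terminating the sum). Summing: v_47(97!) = 2 = 2.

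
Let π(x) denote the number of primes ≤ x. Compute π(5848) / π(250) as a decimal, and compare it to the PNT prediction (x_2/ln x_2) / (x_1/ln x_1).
π(5848)/π(250) = 767/53 ≈ 14.4717;  PNT prediction ≈ 14.8905.

π(250) = 53 and π(5848) = 767, so π(5848)/π(250) ≈ 14.4717. The PNT-predicted ratio is (5848/ln(5848)) / (250/ln(250)) ≈ 14.8905. The two agree to within a few percent, as expected.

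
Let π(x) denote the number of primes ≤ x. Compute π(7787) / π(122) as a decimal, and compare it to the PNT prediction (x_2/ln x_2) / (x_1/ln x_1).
π(7787)/π(122) = 985/30 ≈ 32.8333;  PNT prediction ≈ 34.2213.

π(122) = 30 and π(7787) = 985, so π(7787)/π(122) ≈ 32.8333. The PNT-predicted ratio is (7787/ln(7787)) / (122/ln(122)) ≈ 34.2213. The two agree to within a few percent, as expected.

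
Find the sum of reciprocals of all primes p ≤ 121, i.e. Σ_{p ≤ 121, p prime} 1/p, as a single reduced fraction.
Σ 1/p = 58472171373748331322981543916880425472323867753/31610054640417607788145206291543662493274686990

π(121) = 30, so the primes ≤ 121 are [2, 3, 5, 7, 11, 13, 17, 19, 23, 29, 31, 37, 41, 43, 47, 53, 59, 61, 67, 71, 73, 79, 83, 89, 97, 101, 103, 107, 109, 113]. Summing 1/p over these primes: 58472171373748331322981543916880425472323867753/31610054640417607788145206291543662493274686990 ≈ 1.8498. Mertens estimate ln ln(121) + 0.2615 ≈ 1.8292.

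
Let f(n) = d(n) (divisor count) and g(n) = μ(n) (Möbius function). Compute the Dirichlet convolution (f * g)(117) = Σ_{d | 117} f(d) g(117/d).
(d * μ)(117) = 1

Divisors of 117: [1, 3, 9, 13, 39, 117]. For each d | 117:
  d = 1: d(1) · μ(117/1) = 1 · 0 = 0
  d = 3: d(3) · μ(117/3) = 2 · 1 = 2
  d = 9: d(9) · μ(117/9) = 3 · -1 = -3
  d = 13: d(13) · μ(117/13) = 2 · 0 = 0
  d = 39: d(39) · μ(117/39) = 4 · -1 = -4
  d = 117: d(117) · μ(117/117) = 6 · 1 = 6
Summing: (d * μ)(117) = 0 + 2 + -3 + 0 + -4 + 6 = 1.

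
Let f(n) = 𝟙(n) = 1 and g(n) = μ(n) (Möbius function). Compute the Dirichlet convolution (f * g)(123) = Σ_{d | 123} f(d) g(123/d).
(𝟙 * μ)(123) = 0

Divisors of 123: [1, 3, 41, 123]. For each d | 123:
  d = 1: 𝟙(1) · μ(123/1) = 1 · 1 = 1
  d = 3: 𝟙(3) · μ(123/3) = 1 · -1 = -1
  d = 41: 𝟙(41) · μ(123/41) = 1 · -1 = -1
  d = 123: 𝟙(123) · μ(123/123) = 1 · 1 = 1
Summing: (𝟙 * μ)(123) = 1 + -1 + -1 + 1 = 0.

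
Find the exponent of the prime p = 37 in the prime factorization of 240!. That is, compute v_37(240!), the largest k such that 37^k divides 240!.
v_37(240!) = 6

Legendre's formula: v_p(n!) = Σ_{k ≥ 1} ⌊n / p^k⌋. For p = 37, n = 240, the terms are:
  ⌊240/37^1⌋ = ⌊240/37⌋ = 6
(the next term ⌊240/37^2⌋ = 0, terminating the sum). Summing: v_37(240!) = 6 = 6.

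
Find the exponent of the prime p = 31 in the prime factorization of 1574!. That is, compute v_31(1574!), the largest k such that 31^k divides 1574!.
v_31(1574!) = 51

Legendre's formula: v_p(n!) = Σ_{k ≥ 1} ⌊n / p^k⌋. For p = 31, n = 1574, the terms are:
  ⌊1574/31^1⌋ = ⌊1574/31⌋ = 50
  ⌊1574/31^2⌋ = ⌊1574/961⌋ = 1
(the next term ⌊1574/31^3⌋ = 0, terminating the sum). Summing: v_31(1574!) = 50 + 1 = 51.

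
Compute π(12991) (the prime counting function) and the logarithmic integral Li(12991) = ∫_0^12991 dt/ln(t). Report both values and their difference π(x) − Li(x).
π(12991) = 1547;  Li(12991) ≈ 1566.16;  π(x) − Li(x) ≈ -19.16.

Direct count of primes ≤ 12991 gives π(12991) = 1547. Numerical evaluation of the logarithmic integral gives Li(12991) ≈ 1566.16. The difference π(x) − Li(x) ≈ -19.16 is typically negative for small/moderate x (Li(x) overestimates), though Littlewood's theorem shows this sign changes infinitely often.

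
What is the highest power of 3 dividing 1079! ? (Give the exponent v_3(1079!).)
v_3(1079!) = 535

Legendre's formula: v_p(n!) = Σ_{k ≥ 1} ⌊n / p^k⌋. For p = 3, n = 1079, the terms are:
  ⌊1079/3^1⌋ = ⌊1079/3⌋ = 359
  ⌊1079/3^2⌋ = ⌊1079/9⌋ = 119
  ⌊1079/3^3⌋ = ⌊1079/27⌋ = 39
  ⌊1079/3^4⌋ = ⌊1079/81⌋ = 13
  ⌊1079/3^5⌋ = ⌊1079/243⌋ = 4
  ⌊1079/3^6⌋ = ⌊1079/729⌋ = 1
(the next term ⌊1079/3^7⌋ = 0, terminating the sum). Summing: v_3(1079!) = 359 + 119 + 39 + 13 + 4 + 1 = 535.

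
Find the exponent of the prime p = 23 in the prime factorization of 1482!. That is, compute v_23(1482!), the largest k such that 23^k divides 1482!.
v_23(1482!) = 66

Legendre's formula: v_p(n!) = Σ_{k ≥ 1} ⌊n / p^k⌋. For p = 23, n = 1482, the terms are:
  ⌊1482/23^1⌋ = ⌊1482/23⌋ = 64
  ⌊1482/23^2⌋ = ⌊1482/529⌋ = 2
(the next term ⌊1482/23^3⌋ = 0, terminating the sum). Summing: v_23(1482!) = 64 + 2 = 66.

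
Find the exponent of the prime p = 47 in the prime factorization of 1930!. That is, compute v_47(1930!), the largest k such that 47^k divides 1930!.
v_47(1930!) = 41

Legendre's formula: v_p(n!) = Σ_{k ≥ 1} ⌊n / p^k⌋. For p = 47, n = 1930, the terms are:
  ⌊1930/47^1⌋ = ⌊1930/47⌋ = 41
(the next term ⌊1930/47^2⌋ = 0, terminating the sum). Summing: v_47(1930!) = 41 = 41.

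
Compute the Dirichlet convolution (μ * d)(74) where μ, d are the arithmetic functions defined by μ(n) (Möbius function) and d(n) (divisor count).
(μ * d)(74) = 1

Divisors of 74: [1, 2, 37, 74]. For each d | 74:
  d = 1: μ(1) · d(74/1) = 1 · 4 = 4
  d = 2: μ(2) · d(74/2) = -1 · 2 = -2
  d = 37: μ(37) · d(74/37) = -1 · 2 = -2
  d = 74: μ(74) · d(74/74) = 1 · 1 = 1
Summing: (μ * d)(74) = 4 + -2 + -2 + 1 = 1.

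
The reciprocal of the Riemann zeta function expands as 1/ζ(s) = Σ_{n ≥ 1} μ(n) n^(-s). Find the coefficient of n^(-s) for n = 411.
μ(411) = 1

Factor n = 411 = 3 · 137. μ(n) = 0 if any exponent ≥ 2 (not squarefree); otherwise μ(n) = (−1)^{ω(n)} where ω(n) is the number of distinct prime factors. Applying: μ(411) = 1.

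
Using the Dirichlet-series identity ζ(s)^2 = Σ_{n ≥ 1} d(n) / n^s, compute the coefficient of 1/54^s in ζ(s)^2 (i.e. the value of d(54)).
d(54) = 8

ζ(s)^2 = (Σ 1/m^s)(Σ 1/k^s). The coefficient of 1/n^s in the product is the number of ordered pairs (m, k) with mk = n, which equals d(n). For n = 54, divisors are [1, 2, 3, 6, 9, 18, 27, 54], so d(54) = 8.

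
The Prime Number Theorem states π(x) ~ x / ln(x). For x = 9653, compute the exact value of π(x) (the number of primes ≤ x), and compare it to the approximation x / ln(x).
π(9653) = 1192;  x/ln(x) ≈ 1052.10;  relative error ≈ 11.74%.

Directly count primes up to 9653: π(9653) = 1192. The PNT approximation gives 9653/ln(9653) ≈ 9653/9.17502 ≈ 1052.10. Relative error (π(x) − x/ln(x)) / π(x) ≈ 11.74%; the approximation is known to undercount slightly (Li(x) is a better estimate).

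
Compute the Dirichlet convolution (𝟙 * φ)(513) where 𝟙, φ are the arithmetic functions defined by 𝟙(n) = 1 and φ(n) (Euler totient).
(𝟙 * φ)(513) = 513

Divisors of 513: [1, 3, 9, 19, 27, 57, 171, 513]. For each d | 513:
  d = 1: 𝟙(1) · φ(513/1) = 1 · 324 = 324
  d = 3: 𝟙(3) · φ(513/3) = 1 · 108 = 108
  d = 9: 𝟙(9) · φ(513/9) = 1 · 36 = 36
  d = 19: 𝟙(19) · φ(513/19) = 1 · 18 = 18
  d = 27: 𝟙(27) · φ(513/27) = 1 · 18 = 18
  d = 57: 𝟙(57) · φ(513/57) = 1 · 6 = 6
  d = 171: 𝟙(171) · φ(513/171) = 1 · 2 = 2
  d = 513: 𝟙(513) · φ(513/513) = 1 · 1 = 1
Summing: (𝟙 * φ)(513) = 324 + 108 + 36 + 18 + 18 + 6 + 2 + 1 = 513.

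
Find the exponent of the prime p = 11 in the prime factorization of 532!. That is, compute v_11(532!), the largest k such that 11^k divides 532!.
v_11(532!) = 52

Legendre's formula: v_p(n!) = Σ_{k ≥ 1} ⌊n / p^k⌋. For p = 11, n = 532, the terms are:
  ⌊532/11^1⌋ = ⌊532/11⌋ = 48
  ⌊532/11^2⌋ = ⌊532/121⌋ = 4
(the next term ⌊532/11^3⌋ = 0, terminating the sum). Summing: v_11(532!) = 48 + 4 = 52.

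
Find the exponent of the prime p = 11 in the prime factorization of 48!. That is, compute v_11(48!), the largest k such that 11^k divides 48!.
v_11(48!) = 4

Legendre's formula: v_p(n!) = Σ_{k ≥ 1} ⌊n / p^k⌋. For p = 11, n = 48, the terms are:
  ⌊48/11^1⌋ = ⌊48/11⌋ = 4
(the next term ⌊48/11^2⌋ = 0, terminating the sum). Summing: v_11(48!) = 4 = 4.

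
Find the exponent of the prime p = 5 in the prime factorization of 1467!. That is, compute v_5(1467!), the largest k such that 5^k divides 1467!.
v_5(1467!) = 364

Legendre's formula: v_p(n!) = Σ_{k ≥ 1} ⌊n / p^k⌋. For p = 5, n = 1467, the terms are:
  ⌊1467/5^1⌋ = ⌊1467/5⌋ = 293
  ⌊1467/5^2⌋ = ⌊1467/25⌋ = 58
  ⌊1467/5^3⌋ = ⌊1467/125⌋ = 11
  ⌊1467/5^4⌋ = ⌊1467/625⌋ = 2
(the next term ⌊1467/5^5⌋ = 0, terminating the sum). Summing: v_5(1467!) = 293 + 58 + 11 + 2 = 364.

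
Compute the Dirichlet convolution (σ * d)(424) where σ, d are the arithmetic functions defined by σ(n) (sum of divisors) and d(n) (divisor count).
(σ * d)(424) = 2352

Divisors of 424: [1, 2, 4, 8, 53, 106, 212, 424]. For each d | 424:
  d = 1: σ(1) · d(424/1) = 1 · 8 = 8
  d = 2: σ(2) · d(424/2) = 3 · 6 = 18
  d = 4: σ(4) · d(424/4) = 7 · 4 = 28
  d = 8: σ(8) · d(424/8) = 15 · 2 = 30
  d = 53: σ(53) · d(424/53) = 54 · 4 = 216
  d = 106: σ(106) · d(424/106) = 162 · 3 = 486
  d = 212: σ(212) · d(424/212) = 378 · 2 = 756
  d = 424: σ(424) · d(424/424) = 810 · 1 = 810
Summing: (σ * d)(424) = 8 + 18 + 28 + 30 + 216 + 486 + 756 + 810 = 2352.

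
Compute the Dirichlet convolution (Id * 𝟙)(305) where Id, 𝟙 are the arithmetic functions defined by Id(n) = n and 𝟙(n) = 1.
(Id * 𝟙)(305) = 372

Divisors of 305: [1, 5, 61, 305]. For each d | 305:
  d = 1: Id(1) · 𝟙(305/1) = 1 · 1 = 1
  d = 5: Id(5) · 𝟙(305/5) = 5 · 1 = 5
  d = 61: Id(61) · 𝟙(305/61) = 61 · 1 = 61
  d = 305: Id(305) · 𝟙(305/305) = 305 · 1 = 305
Summing: (Id * 𝟙)(305) = 1 + 5 + 61 + 305 = 372.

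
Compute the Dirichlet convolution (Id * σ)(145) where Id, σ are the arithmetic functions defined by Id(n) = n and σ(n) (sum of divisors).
(Id * σ)(145) = 649

Divisors of 145: [1, 5, 29, 145]. For each d | 145:
  d = 1: Id(1) · σ(145/1) = 1 · 180 = 180
  d = 5: Id(5) · σ(145/5) = 5 · 30 = 150
  d = 29: Id(29) · σ(145/29) = 29 · 6 = 174
  d = 145: Id(145) · σ(145/145) = 145 · 1 = 145
Summing: (Id * σ)(145) = 180 + 150 + 174 + 145 = 649.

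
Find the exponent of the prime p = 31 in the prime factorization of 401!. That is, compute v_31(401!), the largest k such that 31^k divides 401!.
v_31(401!) = 12

Legendre's formula: v_p(n!) = Σ_{k ≥ 1} ⌊n / p^k⌋. For p = 31, n = 401, the terms are:
  ⌊401/31^1⌋ = ⌊401/31⌋ = 12
(the next term ⌊401/31^2⌋ = 0, terminating the sum). Summing: v_31(401!) = 12 = 12.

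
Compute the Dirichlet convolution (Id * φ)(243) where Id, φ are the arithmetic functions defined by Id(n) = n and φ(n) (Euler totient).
(Id * φ)(243) = 1053

Divisors of 243: [1, 3, 9, 27, 81, 243]. For each d | 243:
  d = 1: Id(1) · φ(243/1) = 1 · 162 = 162
  d = 3: Id(3) · φ(243/3) = 3 · 54 = 162
  d = 9: Id(9) · φ(243/9) = 9 · 18 = 162
  d = 27: Id(27) · φ(243/27) = 27 · 6 = 162
  d = 81: Id(81) · φ(243/81) = 81 · 2 = 162
  d = 243: Id(243) · φ(243/243) = 243 · 1 = 243
Summing: (Id * φ)(243) = 162 + 162 + 162 + 162 + 162 + 243 = 1053.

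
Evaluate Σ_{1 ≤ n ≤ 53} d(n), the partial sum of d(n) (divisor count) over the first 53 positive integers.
Σ_{n ≤ 53} d(n) = 219

Compute d(n) for each 1 ≤ n ≤ 53: d(1) = 1, d(2) = 2, d(3) = 2, d(4) = 3, d(5) = 2, d(6) = 4, d(7) = 2, d(8) = 4, d(9) = 3, d(10) = 4, d(11) = 2, d(12) = 6, d(13) = 2, d(14) = 4, d(15) = 4, d(16) = 5, d(17) = 2, d(18) = 6, d(19) = 2, d(20) = 6, d(21) = 4, d(22) = 4, d(23) = 2, d(24) = 8, d(25) = 3, d(26) = 4, d(27) = 4, d(28) = 6, d(29) = 2, d(30) = 8, d(31) = 2, d(32) = 6, d(33) = 4, d(34) = 4, d(35) = 4, d(36) = 9, d(37) = 2, d(38) = 4, d(39) = 4, d(40) = 8, d(41) = 2, d(42) = 8, d(43) = 2, d(44) = 6, d(45) = 6, d(46) = 4, d(47) = 2, d(48) = 10, d(49) = 3, d(50) = 6, d(51) = 4, d(52) = 6, d(53) = 2. Summing all 53 values: 219. (Dirichlet's divisor formula: Σ_{n ≤ x} d(n) = x ln(x) + (2γ − 1) x + O(√x). For x = 53, the asymptotic estimate is ≈ 218.61.)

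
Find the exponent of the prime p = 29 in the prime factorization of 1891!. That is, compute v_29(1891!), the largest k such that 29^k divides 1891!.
v_29(1891!) = 67

Legendre's formula: v_p(n!) = Σ_{k ≥ 1} ⌊n / p^k⌋. For p = 29, n = 1891, the terms are:
  ⌊1891/29^1⌋ = ⌊1891/29⌋ = 65
  ⌊1891/29^2⌋ = ⌊1891/841⌋ = 2
(the next term ⌊1891/29^3⌋ = 0, terminating the sum). Summing: v_29(1891!) = 65 + 2 = 67.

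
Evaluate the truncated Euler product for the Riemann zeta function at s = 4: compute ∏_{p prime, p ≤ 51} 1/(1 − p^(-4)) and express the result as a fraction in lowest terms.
∏ = 65572203587643632473857746546522240898588901/60584710506150227098341885345792000000000000

The primes p ≤ 51 are [2, 3, 5, 7, 11, 13, 17, 19, 23, 29, 31, 37, 41, 43, 47]. For each prime, (1 − 1/p^4)^(-1) = p^4 / (p^4 − 1). The product is (1 − 1/2^4)^(-1), (1 − 1/3^4)^(-1), (1 − 1/5^4)^(-1), (1 − 1/7^4)^(-1), (1 − 1/11^4)^(-1), (1 − 1/13^4)^(-1), (1 − 1/17^4)^(-1), (1 − 1/19^4)^(-1), (1 − 1/23^4)^(-1), (1 − 1/29^4)^(-1), (1 − 1/31^4)^(-1), (1 − 1/37^4)^(-1), (1 − 1/41^4)^(-1), (1 − 1/43^4)^(-1), (1 − 1/47^4)^(-1) = ∏ p^4 / (p^4 − 1) = 65572203587643632473857746546522240898588901/60584710506150227098341885345792000000000000.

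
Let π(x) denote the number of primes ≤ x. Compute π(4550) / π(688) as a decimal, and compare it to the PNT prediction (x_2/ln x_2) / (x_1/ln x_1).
π(4550)/π(688) = 617/124 ≈ 4.9758;  PNT prediction ≈ 5.1301.

π(688) = 124 and π(4550) = 617, so π(4550)/π(688) ≈ 4.9758. The PNT-predicted ratio is (4550/ln(4550)) / (688/ln(688)) ≈ 5.1301. The two agree to within a few percent, as expected.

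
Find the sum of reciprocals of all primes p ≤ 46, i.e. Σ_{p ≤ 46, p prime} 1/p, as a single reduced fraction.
Σ 1/p = 21460568175640361/13082761331670030

π(46) = 14, so the primes ≤ 46 are [2, 3, 5, 7, 11, 13, 17, 19, 23, 29, 31, 37, 41, 43]. Summing 1/p over these primes: 21460568175640361/13082761331670030 ≈ 1.6404. Mertens estimate ln ln(46) + 0.2615 ≈ 1.6040.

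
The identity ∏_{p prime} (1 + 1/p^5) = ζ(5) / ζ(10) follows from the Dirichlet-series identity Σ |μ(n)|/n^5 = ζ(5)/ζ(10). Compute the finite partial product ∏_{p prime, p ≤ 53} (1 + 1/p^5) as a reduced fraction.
∏ = 32347597211284988160480267437380591091977322089812731895007080802055947812864/31226639806314720763085693561071542877365250131832357293968847568717289128655

The primes p ≤ 53 are [2, 3, 5, 7, 11, 13, 17, 19, 23, 29, 31, 37, 41, 43, 47, 53]. For each, (1 + 1/p^5) = (p^5 + 1)/p^5. Multiplying these fractions over p ∈ [2, 3, 5, 7, 11, 13, 17, 19, 23, 29, 31, 37, 41, 43, 47, 53] gives 32347597211284988160480267437380591091977322089812731895007080802055947812864/31226639806314720763085693561071542877365250131832357293968847568717289128655. (In the limit P → ∞ this tends to ζ(5)/ζ(10).)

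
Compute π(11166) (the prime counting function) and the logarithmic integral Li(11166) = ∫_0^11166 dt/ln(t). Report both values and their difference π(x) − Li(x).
π(11166) = 1352;  Li(11166) ≈ 1371.97;  π(x) − Li(x) ≈ -19.97.

Direct count of primes ≤ 11166 gives π(11166) = 1352. Numerical evaluation of the logarithmic integral gives Li(11166) ≈ 1371.97. The difference π(x) − Li(x) ≈ -19.97 is typically negative for small/moderate x (Li(x) overestimates), though Littlewood's theorem shows this sign changes infinitely often.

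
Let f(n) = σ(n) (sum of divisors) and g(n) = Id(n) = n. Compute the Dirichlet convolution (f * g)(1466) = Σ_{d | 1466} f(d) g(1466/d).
(σ * Id)(1466) = 7335

Divisors of 1466: [1, 2, 733, 1466]. For each d | 1466:
  d = 1: σ(1) · Id(1466/1) = 1 · 1466 = 1466
  d = 2: σ(2) · Id(1466/2) = 3 · 733 = 2199
  d = 733: σ(733) · Id(1466/733) = 734 · 2 = 1468
  d = 1466: σ(1466) · Id(1466/1466) = 2202 · 1 = 2202
Summing: (σ * Id)(1466) = 1466 + 2199 + 1468 + 2202 = 7335.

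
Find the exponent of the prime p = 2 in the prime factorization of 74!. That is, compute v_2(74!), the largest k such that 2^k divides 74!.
v_2(74!) = 71

Legendre's formula: v_p(n!) = Σ_{k ≥ 1} ⌊n / p^k⌋. For p = 2, n = 74, the terms are:
  ⌊74/2^1⌋ = ⌊74/2⌋ = 37
  ⌊74/2^2⌋ = ⌊74/4⌋ = 18
  ⌊74/2^3⌋ = ⌊74/8⌋ = 9
  ⌊74/2^4⌋ = ⌊74/16⌋ = 4
  ⌊74/2^5⌋ = ⌊74/32⌋ = 2
  ⌊74/2^6⌋ = ⌊74/64⌋ = 1
(the next term ⌊74/2^7⌋ = 0, terminating the sum). Summing: v_2(74!) = 37 + 18 + 9 + 4 + 2 + 1 = 71.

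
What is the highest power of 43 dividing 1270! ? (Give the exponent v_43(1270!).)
v_43(1270!) = 29

Legendre's formula: v_p(n!) = Σ_{k ≥ 1} ⌊n / p^k⌋. For p = 43, n = 1270, the terms are:
  ⌊1270/43^1⌋ = ⌊1270/43⌋ = 29
(the next term ⌊1270/43^2⌋ = 0, terminating the sum). Summing: v_43(1270!) = 29 = 29.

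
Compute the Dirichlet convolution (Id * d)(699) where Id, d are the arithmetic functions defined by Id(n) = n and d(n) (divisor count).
(Id * d)(699) = 1175

Divisors of 699: [1, 3, 233, 699]. For each d | 699:
  d = 1: Id(1) · d(699/1) = 1 · 4 = 4
  d = 3: Id(3) · d(699/3) = 3 · 2 = 6
  d = 233: Id(233) · d(699/233) = 233 · 2 = 466
  d = 699: Id(699) · d(699/699) = 699 · 1 = 699
Summing: (Id * d)(699) = 4 + 6 + 466 + 699 = 1175.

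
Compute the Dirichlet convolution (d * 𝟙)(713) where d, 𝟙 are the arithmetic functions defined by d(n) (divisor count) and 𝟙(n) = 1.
(d * 𝟙)(713) = 9

Divisors of 713: [1, 23, 31, 713]. For each d | 713:
  d = 1: d(1) · 𝟙(713/1) = 1 · 1 = 1
  d = 23: d(23) · 𝟙(713/23) = 2 · 1 = 2
  d = 31: d(31) · 𝟙(713/31) = 2 · 1 = 2
  d = 713: d(713) · 𝟙(713/713) = 4 · 1 = 4
Summing: (d * 𝟙)(713) = 1 + 2 + 2 + 4 = 9.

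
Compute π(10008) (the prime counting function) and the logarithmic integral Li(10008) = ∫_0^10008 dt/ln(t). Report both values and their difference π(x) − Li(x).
π(10008) = 1230;  Li(10008) ≈ 1247.01;  π(x) − Li(x) ≈ -17.01.

Direct count of primes ≤ 10008 gives π(10008) = 1230. Numerical evaluation of the logarithmic integral gives Li(10008) ≈ 1247.01. The difference π(x) − Li(x) ≈ -17.01 is typically negative for small/moderate x (Li(x) overestimates), though Littlewood's theorem shows this sign changes infinitely often.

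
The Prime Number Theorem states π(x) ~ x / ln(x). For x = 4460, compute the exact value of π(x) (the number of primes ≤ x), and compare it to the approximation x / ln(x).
π(4460) = 606;  x/ln(x) ≈ 530.77;  relative error ≈ 12.41%.

Directly count primes up to 4460: π(4460) = 606. The PNT approximation gives 4460/ln(4460) ≈ 4460/8.40290 ≈ 530.77. Relative error (π(x) − x/ln(x)) / π(x) ≈ 12.41%; the approximation is known to undercount slightly (Li(x) is a better estimate).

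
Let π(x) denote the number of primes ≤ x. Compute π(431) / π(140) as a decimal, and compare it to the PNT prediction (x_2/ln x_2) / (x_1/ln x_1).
π(431)/π(140) = 83/34 ≈ 2.4412;  PNT prediction ≈ 2.5079.

π(140) = 34 and π(431) = 83, so π(431)/π(140) ≈ 2.4412. The PNT-predicted ratio is (431/ln(431)) / (140/ln(140)) ≈ 2.5079. The two agree to within a few percent, as expected.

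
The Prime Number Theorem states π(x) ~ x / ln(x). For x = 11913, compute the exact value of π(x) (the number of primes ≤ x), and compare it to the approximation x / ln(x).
π(11913) = 1427;  x/ln(x) ≈ 1269.31;  relative error ≈ 11.05%.

Directly count primes up to 11913: π(11913) = 1427. The PNT approximation gives 11913/ln(11913) ≈ 11913/9.38539 ≈ 1269.31. Relative error (π(x) − x/ln(x)) / π(x) ≈ 11.05%; the approximation is known to undercount slightly (Li(x) is a better estimate).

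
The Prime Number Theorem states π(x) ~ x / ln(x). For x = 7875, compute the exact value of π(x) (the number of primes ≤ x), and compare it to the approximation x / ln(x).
π(7875) = 994;  x/ln(x) ≈ 877.78;  relative error ≈ 11.69%.

Directly count primes up to 7875: π(7875) = 994. The PNT approximation gives 7875/ln(7875) ≈ 7875/8.97145 ≈ 877.78. Relative error (π(x) − x/ln(x)) / π(x) ≈ 11.69%; the approximation is known to undercount slightly (Li(x) is a better estimate).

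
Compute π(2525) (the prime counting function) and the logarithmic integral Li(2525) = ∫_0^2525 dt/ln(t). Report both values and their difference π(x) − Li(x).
π(2525) = 369;  Li(2525) ≈ 382.80;  π(x) − Li(x) ≈ -13.80.

Direct count of primes ≤ 2525 gives π(2525) = 369. Numerical evaluation of the logarithmic integral gives Li(2525) ≈ 382.80. The difference π(x) − Li(x) ≈ -13.80 is typically negative for small/moderate x (Li(x) overestimates), though Littlewood's theorem shows this sign changes infinitely often.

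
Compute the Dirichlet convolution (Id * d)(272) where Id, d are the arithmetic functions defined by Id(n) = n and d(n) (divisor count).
(Id * d)(272) = 1083

Divisors of 272: [1, 2, 4, 8, 16, 17, 34, 68, 136, 272]. For each d | 272:
  d = 1: Id(1) · d(272/1) = 1 · 10 = 10
  d = 2: Id(2) · d(272/2) = 2 · 8 = 16
  d = 4: Id(4) · d(272/4) = 4 · 6 = 24
  d = 8: Id(8) · d(272/8) = 8 · 4 = 32
  d = 16: Id(16) · d(272/16) = 16 · 2 = 32
  d = 17: Id(17) · d(272/17) = 17 · 5 = 85
  d = 34: Id(34) · d(272/34) = 34 · 4 = 136
  d = 68: Id(68) · d(272/68) = 68 · 3 = 204
  d = 136: Id(136) · d(272/136) = 136 · 2 = 272
  d = 272: Id(272) · d(272/272) = 272 · 1 = 272
Summing: (Id * d)(272) = 10 + 16 + 24 + 32 + 32 + 85 + 136 + 204 + 272 + 272 = 1083.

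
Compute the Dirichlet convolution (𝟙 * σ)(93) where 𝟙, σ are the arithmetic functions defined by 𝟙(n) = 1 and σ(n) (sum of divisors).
(𝟙 * σ)(93) = 165

Divisors of 93: [1, 3, 31, 93]. For each d | 93:
  d = 1: 𝟙(1) · σ(93/1) = 1 · 128 = 128
  d = 3: 𝟙(3) · σ(93/3) = 1 · 32 = 32
  d = 31: 𝟙(31) · σ(93/31) = 1 · 4 = 4
  d = 93: 𝟙(93) · σ(93/93) = 1 · 1 = 1
Summing: (𝟙 * σ)(93) = 128 + 32 + 4 + 1 = 165.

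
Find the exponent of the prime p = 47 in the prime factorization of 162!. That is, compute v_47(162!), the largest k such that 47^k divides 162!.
v_47(162!) = 3

Legendre's formula: v_p(n!) = Σ_{k ≥ 1} ⌊n / p^k⌋. For p = 47, n = 162, the terms are:
  ⌊162/47^1⌋ = ⌊162/47⌋ = 3
(the next term ⌊162/47^2⌋ = 0, terminating the sum). Summing: v_47(162!) = 3 = 3.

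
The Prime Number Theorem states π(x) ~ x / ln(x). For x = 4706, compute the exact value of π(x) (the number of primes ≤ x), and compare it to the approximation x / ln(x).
π(4706) = 635;  x/ln(x) ≈ 556.49;  relative error ≈ 12.36%.

Directly count primes up to 4706: π(4706) = 635. The PNT approximation gives 4706/ln(4706) ≈ 4706/8.45659 ≈ 556.49. Relative error (π(x) − x/ln(x)) / π(x) ≈ 12.36%; the approximation is known to undercount slightly (Li(x) is a better estimate).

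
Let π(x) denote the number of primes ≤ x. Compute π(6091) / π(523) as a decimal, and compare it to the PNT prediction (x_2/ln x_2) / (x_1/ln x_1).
π(6091)/π(523) = 795/99 ≈ 8.0303;  PNT prediction ≈ 8.3654.

π(523) = 99 and π(6091) = 795, so π(6091)/π(523) ≈ 8.0303. The PNT-predicted ratio is (6091/ln(6091)) / (523/ln(523)) ≈ 8.3654. The two agree to within a few percent, as expected.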